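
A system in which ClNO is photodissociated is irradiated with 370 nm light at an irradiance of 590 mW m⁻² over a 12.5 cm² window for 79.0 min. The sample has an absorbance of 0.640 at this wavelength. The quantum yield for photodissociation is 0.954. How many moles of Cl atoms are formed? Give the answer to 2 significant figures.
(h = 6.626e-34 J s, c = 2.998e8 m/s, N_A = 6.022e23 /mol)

Photon energy at 370 nm: hc/λ = (6.626e-34)(2.998e8)/(370e-9) = 5.369e-19 J.
Energy delivered: (590 mW m⁻²)(12.5e-4 m²)(4740 s) = 3.496 J.
Photons incident: 3.496 / 5.369e-19 = 6.511e18, i.e. 6.511e18/6.022e23 = 1.081e-5 mol.
Fraction absorbed: 1 − 10^(−0.640) = 0.7709.
Photons absorbed: 0.7709 × 1.081e-5 = 8.333e-6 mol.
Product: Φ × n_abs = 0.954 × 8.333e-6 = 7.950e-6 mol.

8.0e-6 mol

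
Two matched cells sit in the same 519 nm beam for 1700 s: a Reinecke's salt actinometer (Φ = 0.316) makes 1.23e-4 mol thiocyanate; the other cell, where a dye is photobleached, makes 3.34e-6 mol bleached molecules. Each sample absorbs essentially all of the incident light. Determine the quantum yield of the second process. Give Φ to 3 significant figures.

Photons absorbed by the actinometer: 1.23e-4 / 0.316 = 3.892e-4 mol.
Φ(unknown) = 3.34e-6 / 3.892e-4 = 0.00858.

Φ = 0.00858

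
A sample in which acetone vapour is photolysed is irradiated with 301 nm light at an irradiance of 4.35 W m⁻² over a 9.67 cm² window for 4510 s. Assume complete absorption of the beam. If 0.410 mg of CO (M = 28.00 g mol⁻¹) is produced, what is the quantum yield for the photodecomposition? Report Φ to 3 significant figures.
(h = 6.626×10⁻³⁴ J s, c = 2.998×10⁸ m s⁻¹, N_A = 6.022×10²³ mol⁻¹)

Product: 0.410 mg / 28.00 g mol⁻¹ = 1.464×10⁻⁵ mol.
Photon energy at 301 nm: hc/λ = (6.626×10⁻³⁴)(2.998×10⁸)/(301×10⁻⁹) = 6.600×10⁻¹⁹ J.
Energy delivered: (4.35 W m⁻²)(9.67×10⁻⁴ m²)(4510 s) = 18.97 J.
Photons incident: 18.97 / 6.600×10⁻¹⁹ = 2.874×10¹⁹, i.e. 2.874×10¹⁹/6.022×10²³ = 4.773×10⁻⁵ mol.
Φ = 1.464×10⁻⁵ mol / 4.773×10⁻⁵ mol photons = 0.307.

Φ = 0.307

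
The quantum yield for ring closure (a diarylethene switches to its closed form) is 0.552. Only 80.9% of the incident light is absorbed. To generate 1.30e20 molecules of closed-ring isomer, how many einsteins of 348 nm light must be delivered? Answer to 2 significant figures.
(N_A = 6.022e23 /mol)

Product: 1.30e20 / 6.022e23 = 2.159e-4 mol.
Photons that must be absorbed: 2.159e-4 / 0.552 = 3.911e-4 mol.
Incident photons needed: 3.911e-4 / 0.809 = 4.834e-4 mol.

4.8e-4 einstein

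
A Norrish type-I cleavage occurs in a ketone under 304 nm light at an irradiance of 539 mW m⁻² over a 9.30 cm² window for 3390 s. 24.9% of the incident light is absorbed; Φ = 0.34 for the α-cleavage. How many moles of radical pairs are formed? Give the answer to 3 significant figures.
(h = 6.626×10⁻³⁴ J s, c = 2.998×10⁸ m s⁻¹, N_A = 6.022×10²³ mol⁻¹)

3.66×10⁻⁷ mol

Photon energy at 304 nm: hc/λ = (6.626×10⁻³⁴)(2.998×10⁸)/(304×10⁻⁹) = 6.534×10⁻¹⁹ J.
Energy delivered: (539 mW m⁻²)(9.30×10⁻⁴ m²)(3390 s) = 1.699 J.
Photons incident: 1.699 / 6.534×10⁻¹⁹ = 2.600×10¹⁸, i.e. 2.600×10¹⁸/6.022×10²³ = 4.318×10⁻⁶ mol.
Photons absorbed: 0.249 × 4.318×10⁻⁶ = 1.075×10⁻⁶ mol.
Product: Φ × n_abs = 0.34 × 1.075×10⁻⁶ = 3.655×10⁻⁷ mol.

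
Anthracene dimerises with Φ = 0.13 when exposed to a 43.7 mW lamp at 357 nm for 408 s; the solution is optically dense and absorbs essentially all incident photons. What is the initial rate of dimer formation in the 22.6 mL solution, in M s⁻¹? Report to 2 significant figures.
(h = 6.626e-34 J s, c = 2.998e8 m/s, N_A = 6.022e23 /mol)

Photon energy at 357 nm: hc/λ = (6.626e-34)(2.998e8)/(357e-9) = 5.564e-19 J.
Energy delivered: (43.7 mW)(408 s) = 17.83 J.
Photons incident: 17.83 / 5.564e-19 = 3.205e19, i.e. 3.205e19/6.022e23 = 5.322e-5 mol.
Product formed: 0.13 × 5.322e-5 = 6.919e-6 mol.
Rate: 6.919e-6 mol / (408 s × 0.0226 L) = 7.5e-7 M s⁻¹.

7.5e-7 M s⁻¹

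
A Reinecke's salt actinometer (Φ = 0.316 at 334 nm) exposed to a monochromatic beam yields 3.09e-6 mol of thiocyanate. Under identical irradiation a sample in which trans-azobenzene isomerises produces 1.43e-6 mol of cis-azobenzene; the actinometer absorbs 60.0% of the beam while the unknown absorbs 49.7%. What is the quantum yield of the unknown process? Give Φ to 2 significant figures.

Photons absorbed by the actinometer: 3.09e-6 / 0.316 = 9.778e-6 mol.
Incident flux: 9.778e-6 / 0.600 = 1.630e-5 einstein.
Absorbed by unknown: 0.497 × 1.630e-5 = 8.101e-6 mol.
Φ(unknown) = 1.43e-6 / 8.101e-6 = 0.18.

Φ = 0.18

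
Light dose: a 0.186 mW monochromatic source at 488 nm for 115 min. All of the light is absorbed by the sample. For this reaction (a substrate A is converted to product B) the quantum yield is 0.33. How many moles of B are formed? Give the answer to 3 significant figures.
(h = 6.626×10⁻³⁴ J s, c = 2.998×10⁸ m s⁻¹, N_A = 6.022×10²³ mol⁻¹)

Photon energy at 488 nm: hc/λ = (6.626×10⁻³⁴)(2.998×10⁸)/(488×10⁻⁹) = 4.071×10⁻¹⁹ J.
Energy delivered: (0.186 mW)(6900 s) = 1.283 J.
Photons incident: 1.283 / 4.071×10⁻¹⁹ = 3.152×10¹⁸, i.e. 3.152×10¹⁸/6.022×10²³ = 5.234×10⁻⁶ mol.
Product: Φ × n_abs = 0.33 × 5.234×10⁻⁶ = 1.727×10⁻⁶ mol.

1.73×10⁻⁶ mol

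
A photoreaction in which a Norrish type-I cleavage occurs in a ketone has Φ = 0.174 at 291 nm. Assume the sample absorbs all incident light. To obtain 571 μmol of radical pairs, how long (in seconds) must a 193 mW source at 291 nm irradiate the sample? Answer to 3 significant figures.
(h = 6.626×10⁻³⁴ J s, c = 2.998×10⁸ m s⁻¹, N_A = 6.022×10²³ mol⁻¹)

t ≈ 6990 s

Product: 571 μmol = 5.71×10⁻⁴ mol.
Photons that must be absorbed: 5.71×10⁻⁴ / 0.174 = 0.003282 mol.
Photon energy: hc/λ = 6.826×10⁻¹⁹ J; per mole, 4.111×10⁵ J mol⁻¹.
Energy required: 0.003282 × 4.111×10⁵ = 1349 J.
Time: 1349 J / 0.193 W = 6990 s.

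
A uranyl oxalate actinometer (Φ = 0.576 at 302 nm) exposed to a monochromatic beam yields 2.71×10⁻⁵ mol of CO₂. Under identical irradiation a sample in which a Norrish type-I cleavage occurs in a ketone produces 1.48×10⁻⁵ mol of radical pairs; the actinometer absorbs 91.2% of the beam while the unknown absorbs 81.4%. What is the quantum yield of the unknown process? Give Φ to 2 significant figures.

Φ = 0.35

Photons absorbed by the actinometer: 2.71×10⁻⁵ / 0.576 = 4.705×10⁻⁵ mol.
Incident flux: 4.705×10⁻⁵ / 0.912 = 5.159×10⁻⁵ einstein.
Absorbed by unknown: 0.814 × 5.159×10⁻⁵ = 4.199×10⁻⁵ mol.
Φ(unknown) = 1.48×10⁻⁵ / 4.199×10⁻⁵ = 0.35.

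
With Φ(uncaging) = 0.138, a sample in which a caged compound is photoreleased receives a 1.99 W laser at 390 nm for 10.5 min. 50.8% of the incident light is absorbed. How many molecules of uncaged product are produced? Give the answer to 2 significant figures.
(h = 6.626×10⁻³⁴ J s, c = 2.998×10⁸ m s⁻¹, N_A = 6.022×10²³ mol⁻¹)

1.7×10²⁰ molecules

Photon energy at 390 nm: hc/λ = (6.626×10⁻³⁴)(2.998×10⁸)/(390×10⁻⁹) = 5.094×10⁻¹⁹ J.
Energy delivered: (1.99 W)(630 s) = 1254 J.
Photons incident: 1254 / 5.094×10⁻¹⁹ = 2.462×10²¹, i.e. 2.462×10²¹/6.022×10²³ = 0.004088 mol.
Photons absorbed: 0.508 × 0.004088 = 0.002077 mol.
Product: Φ × n_abs = 0.138 × 0.002077 = 2.866×10⁻⁴ mol.
As a count: 2.866×10⁻⁴ × 6.022×10²³ = 1.7×10²⁰.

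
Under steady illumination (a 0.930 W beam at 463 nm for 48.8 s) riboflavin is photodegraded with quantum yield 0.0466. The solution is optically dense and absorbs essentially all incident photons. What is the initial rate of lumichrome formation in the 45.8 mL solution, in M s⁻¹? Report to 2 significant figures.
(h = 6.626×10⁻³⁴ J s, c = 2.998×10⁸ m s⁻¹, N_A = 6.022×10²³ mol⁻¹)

Photon energy at 463 nm: hc/λ = (6.626×10⁻³⁴)(2.998×10⁸)/(463×10⁻⁹) = 4.290×10⁻¹⁹ J.
Energy delivered: (0.930 W)(48.8 s) = 45.38 J.
Photons incident: 45.38 / 4.290×10⁻¹⁹ = 1.058×10²⁰, i.e. 1.058×10²⁰/6.022×10²³ = 1.757×10⁻⁴ mol.
Product formed: 0.0466 × 1.757×10⁻⁴ = 8.188×10⁻⁶ mol.
Rate: 8.188×10⁻⁶ mol / (48.8 s × 0.0458 L) = 3.7×10⁻⁶ M s⁻¹.

3.7×10⁻⁶ M s⁻¹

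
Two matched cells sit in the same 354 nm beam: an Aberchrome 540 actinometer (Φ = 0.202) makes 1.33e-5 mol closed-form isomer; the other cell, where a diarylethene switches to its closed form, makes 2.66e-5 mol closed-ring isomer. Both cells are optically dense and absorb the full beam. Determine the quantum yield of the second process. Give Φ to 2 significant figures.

Photons absorbed by the actinometer: 1.33e-5 / 0.202 = 6.584e-5 mol.
Φ(unknown) = 2.66e-5 / 6.584e-5 = 0.40.

Φ = 0.40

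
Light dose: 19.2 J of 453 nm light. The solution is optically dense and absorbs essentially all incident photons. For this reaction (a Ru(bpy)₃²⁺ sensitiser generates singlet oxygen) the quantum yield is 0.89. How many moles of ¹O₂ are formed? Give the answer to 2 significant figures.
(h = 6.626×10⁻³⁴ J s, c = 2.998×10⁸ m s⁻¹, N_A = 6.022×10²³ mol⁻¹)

Photon energy at 453 nm: hc/λ = (6.626×10⁻³⁴)(2.998×10⁸)/(453×10⁻⁹) = 4.385×10⁻¹⁹ J.
Photons incident: 19.2 / 4.385×10⁻¹⁹ = 4.379×10¹⁹, i.e. 4.379×10¹⁹/6.022×10²³ = 7.272×10⁻⁵ mol.
Product: Φ × n_abs = 0.89 × 7.272×10⁻⁵ = 6.472×10⁻⁵ mol.

6.5×10⁻⁵ mol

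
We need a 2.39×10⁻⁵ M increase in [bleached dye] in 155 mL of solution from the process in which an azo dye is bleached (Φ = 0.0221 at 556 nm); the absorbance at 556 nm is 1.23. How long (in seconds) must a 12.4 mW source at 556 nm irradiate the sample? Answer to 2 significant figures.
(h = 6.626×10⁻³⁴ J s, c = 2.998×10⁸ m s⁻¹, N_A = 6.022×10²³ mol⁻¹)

t ≈ 3100 s

Product: (2.39×10⁻⁵ M)(0.155 L) = 3.705×10⁻⁶ mol.
Photons that must be absorbed: 3.705×10⁻⁶ / 0.0221 = 1.676×10⁻⁴ mol.
Fraction absorbed: 1 − 10^(−1.23) = 0.9411.
Incident photons needed: 1.676×10⁻⁴ / 0.9411 = 1.781×10⁻⁴ mol.
Photon energy: hc/λ = 3.573×10⁻¹⁹ J; per mole, 2.152×10⁵ J mol⁻¹.
Energy required: 1.781×10⁻⁴ × 2.152×10⁵ = 38.33 J.
Time: 38.33 J / 0.0124 W = 3100 s.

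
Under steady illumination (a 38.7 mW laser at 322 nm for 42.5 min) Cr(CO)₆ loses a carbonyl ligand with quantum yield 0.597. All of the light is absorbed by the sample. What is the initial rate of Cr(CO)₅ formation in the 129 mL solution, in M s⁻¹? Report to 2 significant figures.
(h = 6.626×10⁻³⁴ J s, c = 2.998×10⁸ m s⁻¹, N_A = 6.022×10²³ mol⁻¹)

4.8×10⁻⁷ M s⁻¹

Photon energy at 322 nm: hc/λ = (6.626×10⁻³⁴)(2.998×10⁸)/(322×10⁻⁹) = 6.169×10⁻¹⁹ J.
Energy delivered: (38.7 mW)(2550 s) = 98.69 J.
Photons incident: 98.69 / 6.169×10⁻¹⁹ = 1.600×10²⁰, i.e. 1.600×10²⁰/6.022×10²³ = 2.657×10⁻⁴ mol.
Product formed: 0.597 × 2.657×10⁻⁴ = 1.586×10⁻⁴ mol.
Rate: 1.586×10⁻⁴ mol / (2550 s × 0.129 L) = 4.8×10⁻⁷ M s⁻¹.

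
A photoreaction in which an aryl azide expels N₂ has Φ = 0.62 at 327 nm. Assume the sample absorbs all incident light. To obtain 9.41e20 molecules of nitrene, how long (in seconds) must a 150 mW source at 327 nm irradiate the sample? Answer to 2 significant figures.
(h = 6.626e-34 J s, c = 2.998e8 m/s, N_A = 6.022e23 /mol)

t ≈ 6100 s

Product: 9.41e20 / 6.022e23 = 0.001563 mol.
Photons that must be absorbed: 0.001563 / 0.62 = 0.002521 mol.
Photon energy: hc/λ = 6.075e-19 J; per mole, 3.658e5 J mol⁻¹.
Energy required: 0.002521 × 3.658e5 = 922.2 J.
Time: 922.2 J / 0.15 W = 6100 s.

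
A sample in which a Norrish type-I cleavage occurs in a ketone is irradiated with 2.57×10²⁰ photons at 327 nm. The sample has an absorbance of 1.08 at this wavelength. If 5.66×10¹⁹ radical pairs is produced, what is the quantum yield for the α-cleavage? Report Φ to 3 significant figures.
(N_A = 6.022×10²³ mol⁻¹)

Φ = 0.240

Product: 5.66×10¹⁹ / 6.022×10²³ = 9.399×10⁻⁵ mol.
Moles of photons: 2.57×10²⁰ / 6.022×10²³ = 4.268×10⁻⁴ mol.
Fraction absorbed: 1 − 10^(−1.08) = 0.9168.
Photons absorbed: 0.9168 × 4.268×10⁻⁴ = 3.913×10⁻⁴ mol.
Φ = 9.399×10⁻⁵ mol / 3.913×10⁻⁴ mol photons = 0.240.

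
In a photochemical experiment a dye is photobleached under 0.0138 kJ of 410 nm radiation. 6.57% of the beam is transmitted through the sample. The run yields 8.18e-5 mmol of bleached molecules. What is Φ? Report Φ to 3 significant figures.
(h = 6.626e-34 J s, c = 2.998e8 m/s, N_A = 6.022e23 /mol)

Product: 8.18e-5 mmol = 8.18e-8 mol.
Photon energy at 410 nm: hc/λ = (6.626e-34)(2.998e8)/(410e-9) = 4.845e-19 J.
Incident energy: 0.0138 kJ = 13.8 J.
Photons incident: 13.8 / 4.845e-19 = 2.848e19, i.e. 2.848e19/6.022e23 = 4.729e-5 mol.
Fraction absorbed: 1 − 6.57/100 = 0.9343.
Photons absorbed: 0.9343 × 4.729e-5 = 4.418e-5 mol.
Φ = 8.18e-8 mol / 4.418e-5 mol photons = 0.00185.

Φ = 0.00185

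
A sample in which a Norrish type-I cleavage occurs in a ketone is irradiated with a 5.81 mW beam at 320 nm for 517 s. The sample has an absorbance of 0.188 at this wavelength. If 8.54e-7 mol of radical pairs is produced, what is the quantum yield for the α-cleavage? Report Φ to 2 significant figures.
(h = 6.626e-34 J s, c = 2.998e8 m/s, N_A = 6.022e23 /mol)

Φ = 0.30

Photon energy at 320 nm: hc/λ = (6.626e-34)(2.998e8)/(320e-9) = 6.208e-19 J.
Energy delivered: (5.81 mW)(517 s) = 3.004 J.
Photons incident: 3.004 / 6.208e-19 = 4.839e18, i.e. 4.839e18/6.022e23 = 8.036e-6 mol.
Fraction absorbed: 1 − 10^(−0.188) = 0.3514.
Photons absorbed: 0.3514 × 8.036e-6 = 2.824e-6 mol.
Φ = 8.54e-7 mol / 2.824e-6 mol photons = 0.30.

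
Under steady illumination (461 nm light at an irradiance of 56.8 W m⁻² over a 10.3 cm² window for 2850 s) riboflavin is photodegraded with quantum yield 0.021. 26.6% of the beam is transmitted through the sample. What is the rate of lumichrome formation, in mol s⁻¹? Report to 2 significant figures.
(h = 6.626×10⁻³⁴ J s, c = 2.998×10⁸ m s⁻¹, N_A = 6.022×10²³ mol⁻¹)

3.5×10⁻⁹ mol s⁻¹

Photon energy at 461 nm: hc/λ = (6.626×10⁻³⁴)(2.998×10⁸)/(461×10⁻⁹) = 4.309×10⁻¹⁹ J.
Energy delivered: (56.8 W m⁻²)(10.3×10⁻⁴ m²)(2850 s) = 166.7 J.
Photons incident: 166.7 / 4.309×10⁻¹⁹ = 3.869×10²⁰, i.e. 3.869×10²⁰/6.022×10²³ = 6.425×10⁻⁴ mol.
Fraction absorbed: 1 − 26.6/100 = 0.7340.
Photons absorbed: 0.7340 × 6.425×10⁻⁴ = 4.716×10⁻⁴ mol.
Product formed: 0.021 × 4.716×10⁻⁴ = 9.904×10⁻⁶ mol.
Rate: 9.904×10⁻⁶ / 2850 s = 3.5×10⁻⁹ mol s⁻¹.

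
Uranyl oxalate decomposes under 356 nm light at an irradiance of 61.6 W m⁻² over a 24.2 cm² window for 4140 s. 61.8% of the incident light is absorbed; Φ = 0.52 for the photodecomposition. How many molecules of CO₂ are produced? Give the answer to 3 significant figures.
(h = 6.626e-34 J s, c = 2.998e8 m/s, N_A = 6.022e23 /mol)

3.55e20 molecules

Photon energy at 356 nm: hc/λ = (6.626e-34)(2.998e8)/(356e-9) = 5.580e-19 J.
Energy delivered: (61.6 W m⁻²)(24.2e-4 m²)(4140 s) = 617.2 J.
Photons incident: 617.2 / 5.580e-19 = 1.106e21, i.e. 1.106e21/6.022e23 = 0.001837 mol.
Photons absorbed: 0.618 × 0.001837 = 0.001135 mol.
Product: Φ × n_abs = 0.52 × 0.001135 = 5.902e-4 mol.
As a count: 5.902e-4 × 6.022e23 = 3.55e20.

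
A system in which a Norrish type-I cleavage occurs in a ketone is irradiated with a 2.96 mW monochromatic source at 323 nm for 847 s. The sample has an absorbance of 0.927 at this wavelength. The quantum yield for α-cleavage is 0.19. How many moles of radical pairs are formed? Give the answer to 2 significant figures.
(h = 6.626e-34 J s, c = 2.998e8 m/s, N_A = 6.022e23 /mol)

Photon energy at 323 nm: hc/λ = (6.626e-34)(2.998e8)/(323e-9) = 6.150e-19 J.
Energy delivered: (2.96 mW)(847 s) = 2.507 J.
Photons incident: 2.507 / 6.150e-19 = 4.076e18, i.e. 4.076e18/6.022e23 = 6.769e-6 mol.
Fraction absorbed: 1 − 10^(−0.927) = 0.8817.
Photons absorbed: 0.8817 × 6.769e-6 = 5.968e-6 mol.
Product: Φ × n_abs = 0.19 × 5.968e-6 = 1.134e-6 mol.

1.1e-6 mol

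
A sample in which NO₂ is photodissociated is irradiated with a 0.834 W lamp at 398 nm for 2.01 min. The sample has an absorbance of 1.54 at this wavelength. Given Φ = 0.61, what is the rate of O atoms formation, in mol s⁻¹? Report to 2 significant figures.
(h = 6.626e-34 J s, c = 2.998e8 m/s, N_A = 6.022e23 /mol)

1.6e-6 mol s⁻¹

Photon energy at 398 nm: hc/λ = (6.626e-34)(2.998e8)/(398e-9) = 4.991e-19 J.
Energy delivered: (0.834 W)(120.6 s) = 100.6 J.
Photons incident: 100.6 / 4.991e-19 = 2.016e20, i.e. 2.016e20/6.022e23 = 3.348e-4 mol.
Fraction absorbed: 1 − 10^(−1.54) = 0.9712.
Photons absorbed: 0.9712 × 3.348e-4 = 3.252e-4 mol.
Product formed: 0.61 × 3.252e-4 = 1.984e-4 mol.
Rate: 1.984e-4 / 120.6 s = 1.6e-6 mol s⁻¹.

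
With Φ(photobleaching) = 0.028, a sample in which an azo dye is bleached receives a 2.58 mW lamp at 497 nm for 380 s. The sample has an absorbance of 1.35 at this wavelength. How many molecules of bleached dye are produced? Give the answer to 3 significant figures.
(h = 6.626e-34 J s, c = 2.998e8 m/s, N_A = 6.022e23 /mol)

Photon energy at 497 nm: hc/λ = (6.626e-34)(2.998e8)/(497e-9) = 3.997e-19 J.
Energy delivered: (2.58 mW)(380 s) = 0.9804 J.
Photons incident: 0.9804 / 3.997e-19 = 2.453e18, i.e. 2.453e18/6.022e23 = 4.073e-6 mol.
Fraction absorbed: 1 − 10^(−1.35) = 0.9553.
Photons absorbed: 0.9553 × 4.073e-6 = 3.891e-6 mol.
Product: Φ × n_abs = 0.028 × 3.891e-6 = 1.089e-7 mol.
As a count: 1.089e-7 × 6.022e23 = 6.56e16.

6.56e16 molecules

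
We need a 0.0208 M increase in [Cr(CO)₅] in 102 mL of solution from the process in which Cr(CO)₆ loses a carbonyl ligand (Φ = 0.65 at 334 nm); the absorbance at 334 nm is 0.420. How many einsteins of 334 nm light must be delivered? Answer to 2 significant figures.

0.0053 einstein

Product: (0.0208 M)(0.102 L) = 0.002122 mol.
Photons that must be absorbed: 0.002122 / 0.65 = 0.003265 mol.
Fraction absorbed: 1 − 10^(−0.420) = 0.6198.
Incident photons needed: 0.003265 / 0.6198 = 0.005268 mol.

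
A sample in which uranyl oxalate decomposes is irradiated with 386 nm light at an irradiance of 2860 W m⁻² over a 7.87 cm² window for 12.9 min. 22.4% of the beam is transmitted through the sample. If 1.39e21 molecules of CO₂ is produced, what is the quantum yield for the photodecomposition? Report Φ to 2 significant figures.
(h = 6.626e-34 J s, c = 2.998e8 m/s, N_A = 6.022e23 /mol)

Product: 1.39e21 / 6.022e23 = 0.002308 mol.
Photon energy at 386 nm: hc/λ = (6.626e-34)(2.998e8)/(386e-9) = 5.146e-19 J.
Energy delivered: (2860 W m⁻²)(7.87e-4 m²)(774 s) = 1742 J.
Photons incident: 1742 / 5.146e-19 = 3.385e21, i.e. 3.385e21/6.022e23 = 0.005621 mol.
Fraction absorbed: 1 − 22.4/100 = 0.7760.
Photons absorbed: 0.7760 × 0.005621 = 0.004362 mol.
Φ = 0.002308 mol / 0.004362 mol photons = 0.53.

Φ = 0.53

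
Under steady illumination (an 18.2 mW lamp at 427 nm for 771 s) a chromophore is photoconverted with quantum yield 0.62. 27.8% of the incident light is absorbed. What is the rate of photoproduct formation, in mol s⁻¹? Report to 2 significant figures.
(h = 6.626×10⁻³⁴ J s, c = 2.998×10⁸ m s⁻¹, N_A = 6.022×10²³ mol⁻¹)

Photon energy at 427 nm: hc/λ = (6.626×10⁻³⁴)(2.998×10⁸)/(427×10⁻⁹) = 4.652×10⁻¹⁹ J.
Energy delivered: (18.2 mW)(771 s) = 14.03 J.
Photons incident: 14.03 / 4.652×10⁻¹⁹ = 3.016×10¹⁹, i.e. 3.016×10¹⁹/6.022×10²³ = 5.008×10⁻⁵ mol.
Photons absorbed: 0.278 × 5.008×10⁻⁵ = 1.392×10⁻⁵ mol.
Product formed: 0.62 × 1.392×10⁻⁵ = 8.630×10⁻⁶ mol.
Rate: 8.630×10⁻⁶ / 771 s = 1.1×10⁻⁸ mol s⁻¹.

1.1×10⁻⁸ mol s⁻¹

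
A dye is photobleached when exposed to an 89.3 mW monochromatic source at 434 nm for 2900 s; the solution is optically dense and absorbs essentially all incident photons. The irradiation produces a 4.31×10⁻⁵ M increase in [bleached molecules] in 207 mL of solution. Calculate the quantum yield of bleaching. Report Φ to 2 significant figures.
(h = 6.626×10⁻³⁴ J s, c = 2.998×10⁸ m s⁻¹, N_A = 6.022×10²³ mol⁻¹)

Φ = 0.0095

Product: (4.31×10⁻⁵ M)(0.207 L) = 8.922×10⁻⁶ mol.
Photon energy at 434 nm: hc/λ = (6.626×10⁻³⁴)(2.998×10⁸)/(434×10⁻⁹) = 4.577×10⁻¹⁹ J.
Energy delivered: (89.3 mW)(2900 s) = 259.0 J.
Photons incident: 259.0 / 4.577×10⁻¹⁹ = 5.659×10²⁰, i.e. 5.659×10²⁰/6.022×10²³ = 9.397×10⁻⁴ mol.
Φ = 8.922×10⁻⁶ mol / 9.397×10⁻⁴ mol photons = 0.0095.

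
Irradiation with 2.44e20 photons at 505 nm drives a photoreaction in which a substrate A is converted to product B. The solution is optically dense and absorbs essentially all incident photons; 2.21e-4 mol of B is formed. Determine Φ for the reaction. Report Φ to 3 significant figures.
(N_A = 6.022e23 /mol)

Moles of photons: 2.44e20 / 6.022e23 = 4.052e-4 mol.
Φ = 2.21e-4 mol / 4.052e-4 mol photons = 0.545.

Φ = 0.545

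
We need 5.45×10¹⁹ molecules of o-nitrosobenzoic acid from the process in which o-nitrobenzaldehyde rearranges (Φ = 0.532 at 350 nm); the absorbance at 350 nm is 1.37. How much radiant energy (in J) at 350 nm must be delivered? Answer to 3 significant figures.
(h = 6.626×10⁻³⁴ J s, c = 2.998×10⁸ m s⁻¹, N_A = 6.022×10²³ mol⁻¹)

Product: 5.45×10¹⁹ / 6.022×10²³ = 9.050×10⁻⁵ mol.
Photons that must be absorbed: 9.050×10⁻⁵ / 0.532 = 1.701×10⁻⁴ mol.
Fraction absorbed: 1 − 10^(−1.37) = 0.9573.
Incident photons needed: 1.701×10⁻⁴ / 0.9573 = 1.777×10⁻⁴ mol.
Photon energy: hc/λ = 5.676×10⁻¹⁹ J; per mole, 3.418×10⁵ J mol⁻¹.
Energy required: 1.777×10⁻⁴ × 3.418×10⁵ = 60.7 J.

60.7 J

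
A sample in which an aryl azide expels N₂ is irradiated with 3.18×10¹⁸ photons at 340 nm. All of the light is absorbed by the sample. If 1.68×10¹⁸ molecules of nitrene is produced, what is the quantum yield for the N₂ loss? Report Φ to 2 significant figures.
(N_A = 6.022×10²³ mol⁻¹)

Product: 1.68×10¹⁸ / 6.022×10²³ = 2.790×10⁻⁶ mol.
Moles of photons: 3.18×10¹⁸ / 6.022×10²³ = 5.281×10⁻⁶ mol.
Φ = 2.790×10⁻⁶ mol / 5.281×10⁻⁶ mol photons = 0.53.

Φ = 0.53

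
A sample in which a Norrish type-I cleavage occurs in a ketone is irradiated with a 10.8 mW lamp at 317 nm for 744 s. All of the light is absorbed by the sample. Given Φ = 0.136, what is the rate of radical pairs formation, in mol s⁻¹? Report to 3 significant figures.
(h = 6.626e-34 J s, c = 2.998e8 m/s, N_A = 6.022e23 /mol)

Photon energy at 317 nm: hc/λ = (6.626e-34)(2.998e8)/(317e-9) = 6.266e-19 J.
Energy delivered: (10.8 mW)(744 s) = 8.035 J.
Photons incident: 8.035 / 6.266e-19 = 1.282e19, i.e. 1.282e19/6.022e23 = 2.129e-5 mol.
Product formed: 0.136 × 2.129e-5 = 2.895e-6 mol.
Rate: 2.895e-6 / 744 s = 3.89e-9 mol s⁻¹.

3.89e-9 mol s⁻¹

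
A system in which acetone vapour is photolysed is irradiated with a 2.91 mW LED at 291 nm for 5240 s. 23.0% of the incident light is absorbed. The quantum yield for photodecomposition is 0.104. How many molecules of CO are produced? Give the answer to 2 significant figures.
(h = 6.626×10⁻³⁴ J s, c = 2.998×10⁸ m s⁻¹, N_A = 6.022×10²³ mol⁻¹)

Photon energy at 291 nm: hc/λ = (6.626×10⁻³⁴)(2.998×10⁸)/(291×10⁻⁹) = 6.826×10⁻¹⁹ J.
Energy delivered: (2.91 mW)(5240 s) = 15.25 J.
Photons incident: 15.25 / 6.826×10⁻¹⁹ = 2.234×10¹⁹, i.e. 2.234×10¹⁹/6.022×10²³ = 3.710×10⁻⁵ mol.
Photons absorbed: 0.230 × 3.710×10⁻⁵ = 8.533×10⁻⁶ mol.
Product: Φ × n_abs = 0.104 × 8.533×10⁻⁶ = 8.874×10⁻⁷ mol.
As a count: 8.874×10⁻⁷ × 6.022×10²³ = 5.3×10¹⁷.

5.3×10¹⁷ molecules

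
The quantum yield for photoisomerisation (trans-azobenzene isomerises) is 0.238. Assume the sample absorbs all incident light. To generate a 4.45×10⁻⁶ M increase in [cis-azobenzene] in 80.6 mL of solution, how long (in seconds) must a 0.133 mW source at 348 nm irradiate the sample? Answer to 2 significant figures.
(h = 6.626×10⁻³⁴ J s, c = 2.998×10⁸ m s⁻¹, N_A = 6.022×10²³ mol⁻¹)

t ≈ 3900 s

Product: (4.45×10⁻⁶ M)(0.0806 L) = 3.587×10⁻⁷ mol.
Photons that must be absorbed: 3.587×10⁻⁷ / 0.238 = 1.507×10⁻⁶ mol.
Photon energy: hc/λ = 5.708×10⁻¹⁹ J; per mole, 3.437×10⁵ J mol⁻¹.
Energy required: 1.507×10⁻⁶ × 3.437×10⁵ = 0.5180 J.
Time: 0.5180 J / 0.000133 W = 3900 s.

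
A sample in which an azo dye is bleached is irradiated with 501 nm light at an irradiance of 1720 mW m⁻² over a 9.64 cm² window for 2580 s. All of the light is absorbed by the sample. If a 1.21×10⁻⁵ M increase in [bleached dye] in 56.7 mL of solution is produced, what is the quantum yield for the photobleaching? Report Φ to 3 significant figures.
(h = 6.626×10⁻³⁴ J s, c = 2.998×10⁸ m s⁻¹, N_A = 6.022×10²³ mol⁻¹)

Product: (1.21×10⁻⁵ M)(0.0567 L) = 6.861×10⁻⁷ mol.
Photon energy at 501 nm: hc/λ = (6.626×10⁻³⁴)(2.998×10⁸)/(501×10⁻⁹) = 3.965×10⁻¹⁹ J.
Energy delivered: (1720 mW m⁻²)(9.64×10⁻⁴ m²)(2580 s) = 4.278 J.
Photons incident: 4.278 / 3.965×10⁻¹⁹ = 1.079×10¹⁹, i.e. 1.079×10¹⁹/6.022×10²³ = 1.792×10⁻⁵ mol.
Φ = 6.861×10⁻⁷ mol / 1.792×10⁻⁵ mol photons = 0.0383.

Φ = 0.0383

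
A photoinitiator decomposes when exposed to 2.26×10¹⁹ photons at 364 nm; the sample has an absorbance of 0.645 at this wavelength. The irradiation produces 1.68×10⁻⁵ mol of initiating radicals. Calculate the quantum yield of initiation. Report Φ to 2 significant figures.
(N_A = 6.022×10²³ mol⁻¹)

Moles of photons: 2.26×10¹⁹ / 6.022×10²³ = 3.753×10⁻⁵ mol.
Fraction absorbed: 1 − 10^(−0.645) = 0.7735.
Photons absorbed: 0.7735 × 3.753×10⁻⁵ = 2.903×10⁻⁵ mol.
Φ = 1.68×10⁻⁵ mol / 2.903×10⁻⁵ mol photons = 0.58.

Φ = 0.58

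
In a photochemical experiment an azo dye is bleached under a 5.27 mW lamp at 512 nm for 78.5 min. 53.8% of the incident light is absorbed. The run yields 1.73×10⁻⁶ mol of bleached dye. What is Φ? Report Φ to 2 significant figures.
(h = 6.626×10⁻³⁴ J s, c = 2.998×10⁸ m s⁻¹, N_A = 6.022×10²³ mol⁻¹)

Photon energy at 512 nm: hc/λ = (6.626×10⁻³⁴)(2.998×10⁸)/(512×10⁻⁹) = 3.880×10⁻¹⁹ J.
Energy delivered: (5.27 mW)(4710 s) = 24.82 J.
Photons incident: 24.82 / 3.880×10⁻¹⁹ = 6.397×10¹⁹, i.e. 6.397×10¹⁹/6.022×10²³ = 1.062×10⁻⁴ mol.
Photons absorbed: 0.538 × 1.062×10⁻⁴ = 5.714×10⁻⁵ mol.
Φ = 1.73×10⁻⁶ mol / 5.714×10⁻⁵ mol photons = 0.030.

Φ = 0.030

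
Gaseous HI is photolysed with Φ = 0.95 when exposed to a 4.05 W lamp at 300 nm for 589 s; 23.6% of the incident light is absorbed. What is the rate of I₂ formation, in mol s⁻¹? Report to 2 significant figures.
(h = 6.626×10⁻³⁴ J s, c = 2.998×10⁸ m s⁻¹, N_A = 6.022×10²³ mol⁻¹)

Photon energy at 300 nm: hc/λ = (6.626×10⁻³⁴)(2.998×10⁸)/(300×10⁻⁹) = 6.622×10⁻¹⁹ J.
Energy delivered: (4.05 W)(589 s) = 2385 J.
Photons incident: 2385 / 6.622×10⁻¹⁹ = 3.602×10²¹, i.e. 3.602×10²¹/6.022×10²³ = 0.005981 mol.
Photons absorbed: 0.236 × 0.005981 = 0.001412 mol.
Product formed: 0.95 × 0.001412 = 0.001341 mol.
Rate: 0.001341 / 589 s = 2.3×10⁻⁶ mol s⁻¹.

2.3×10⁻⁶ mol s⁻¹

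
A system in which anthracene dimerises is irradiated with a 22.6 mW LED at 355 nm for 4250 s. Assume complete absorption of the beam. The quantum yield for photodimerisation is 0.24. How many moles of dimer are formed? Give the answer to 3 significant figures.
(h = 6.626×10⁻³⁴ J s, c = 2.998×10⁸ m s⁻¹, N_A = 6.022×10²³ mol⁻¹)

6.84×10⁻⁵ mol

Photon energy at 355 nm: hc/λ = (6.626×10⁻³⁴)(2.998×10⁸)/(355×10⁻⁹) = 5.596×10⁻¹⁹ J.
Energy delivered: (22.6 mW)(4250 s) = 96.05 J.
Photons incident: 96.05 / 5.596×10⁻¹⁹ = 1.716×10²⁰, i.e. 1.716×10²⁰/6.022×10²³ = 2.850×10⁻⁴ mol.
Product: Φ × n_abs = 0.24 × 2.850×10⁻⁴ = 6.840×10⁻⁵ mol.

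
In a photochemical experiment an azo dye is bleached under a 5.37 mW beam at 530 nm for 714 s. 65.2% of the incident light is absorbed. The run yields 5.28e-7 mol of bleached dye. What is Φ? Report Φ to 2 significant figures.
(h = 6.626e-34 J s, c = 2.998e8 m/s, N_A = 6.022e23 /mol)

Φ = 0.048

Photon energy at 530 nm: hc/λ = (6.626e-34)(2.998e8)/(530e-9) = 3.748e-19 J.
Energy delivered: (5.37 mW)(714 s) = 3.834 J.
Photons incident: 3.834 / 3.748e-19 = 1.023e19, i.e. 1.023e19/6.022e23 = 1.699e-5 mol.
Photons absorbed: 0.652 × 1.699e-5 = 1.108e-5 mol.
Φ = 5.28e-7 mol / 1.108e-5 mol photons = 0.048.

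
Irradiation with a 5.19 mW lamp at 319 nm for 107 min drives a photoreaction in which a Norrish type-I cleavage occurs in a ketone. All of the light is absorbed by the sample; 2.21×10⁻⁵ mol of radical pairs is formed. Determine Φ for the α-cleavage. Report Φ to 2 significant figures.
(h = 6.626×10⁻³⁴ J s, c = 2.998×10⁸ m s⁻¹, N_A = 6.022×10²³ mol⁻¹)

Φ = 0.25

Photon energy at 319 nm: hc/λ = (6.626×10⁻³⁴)(2.998×10⁸)/(319×10⁻⁹) = 6.227×10⁻¹⁹ J.
Energy delivered: (5.19 mW)(6420 s) = 33.32 J.
Photons incident: 33.32 / 6.227×10⁻¹⁹ = 5.351×10¹⁹, i.e. 5.351×10¹⁹/6.022×10²³ = 8.886×10⁻⁵ mol.
Φ = 2.21×10⁻⁵ mol / 8.886×10⁻⁵ mol photons = 0.25.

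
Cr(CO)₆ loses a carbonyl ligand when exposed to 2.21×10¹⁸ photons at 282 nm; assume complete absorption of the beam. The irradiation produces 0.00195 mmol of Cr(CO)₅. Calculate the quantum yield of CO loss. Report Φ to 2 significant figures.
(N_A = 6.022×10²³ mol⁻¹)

Φ = 0.53

Product: 0.00195 mmol = 1.95×10⁻⁶ mol.
Moles of photons: 2.21×10¹⁸ / 6.022×10²³ = 3.670×10⁻⁶ mol.
Φ = 1.95×10⁻⁶ mol / 3.670×10⁻⁶ mol photons = 0.53.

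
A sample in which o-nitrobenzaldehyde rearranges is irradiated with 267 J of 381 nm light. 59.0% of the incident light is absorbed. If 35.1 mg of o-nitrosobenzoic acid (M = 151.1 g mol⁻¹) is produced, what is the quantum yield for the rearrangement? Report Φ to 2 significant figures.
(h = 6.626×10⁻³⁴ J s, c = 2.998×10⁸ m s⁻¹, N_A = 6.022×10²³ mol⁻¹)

Product: 35.1 mg / 151.1 g mol⁻¹ = 2.323×10⁻⁴ mol.
Photon energy at 381 nm: hc/λ = (6.626×10⁻³⁴)(2.998×10⁸)/(381×10⁻⁹) = 5.214×10⁻¹⁹ J.
Photons incident: 267 / 5.214×10⁻¹⁹ = 5.121×10²⁰, i.e. 5.121×10²⁰/6.022×10²³ = 8.504×10⁻⁴ mol.
Photons absorbed: 0.590 × 8.504×10⁻⁴ = 5.017×10⁻⁴ mol.
Φ = 2.323×10⁻⁴ mol / 5.017×10⁻⁴ mol photons = 0.46.

Φ = 0.46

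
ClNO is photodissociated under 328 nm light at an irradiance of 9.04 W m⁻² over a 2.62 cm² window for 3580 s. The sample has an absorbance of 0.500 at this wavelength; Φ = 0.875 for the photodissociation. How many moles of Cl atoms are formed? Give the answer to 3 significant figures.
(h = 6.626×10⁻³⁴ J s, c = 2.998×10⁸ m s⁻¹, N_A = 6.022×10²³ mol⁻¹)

1.39×10⁻⁵ mol

Photon energy at 328 nm: hc/λ = (6.626×10⁻³⁴)(2.998×10⁸)/(328×10⁻⁹) = 6.056×10⁻¹⁹ J.
Energy delivered: (9.04 W m⁻²)(2.62×10⁻⁴ m²)(3580 s) = 8.479 J.
Photons incident: 8.479 / 6.056×10⁻¹⁹ = 1.400×10¹⁹, i.e. 1.400×10¹⁹/6.022×10²³ = 2.325×10⁻⁵ mol.
Fraction absorbed: 1 − 10^(−0.500) = 0.6838.
Photons absorbed: 0.6838 × 2.325×10⁻⁵ = 1.590×10⁻⁵ mol.
Product: Φ × n_abs = 0.875 × 1.590×10⁻⁵ = 1.391×10⁻⁵ mol.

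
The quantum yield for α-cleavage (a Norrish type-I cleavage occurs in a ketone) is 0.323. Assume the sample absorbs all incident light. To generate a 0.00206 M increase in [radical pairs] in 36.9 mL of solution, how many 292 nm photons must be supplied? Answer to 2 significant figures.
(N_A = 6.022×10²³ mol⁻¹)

1.4×10²⁰ photons

Product: (0.00206 M)(0.0369 L) = 7.601×10⁻⁵ mol.
Photons that must be absorbed: 7.601×10⁻⁵ / 0.323 = 2.353×10⁻⁴ mol.
Photon count: 2.353×10⁻⁴ × 6.022×10²³ = 1.4×10²⁰.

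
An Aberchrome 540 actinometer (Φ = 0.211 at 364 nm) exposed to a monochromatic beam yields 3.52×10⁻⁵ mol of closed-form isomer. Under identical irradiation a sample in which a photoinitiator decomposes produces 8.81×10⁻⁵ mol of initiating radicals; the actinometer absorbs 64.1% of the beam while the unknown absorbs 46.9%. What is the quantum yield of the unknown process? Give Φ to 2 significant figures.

Photons absorbed by the actinometer: 3.52×10⁻⁵ / 0.211 = 1.668×10⁻⁴ mol.
Incident flux: 1.668×10⁻⁴ / 0.641 = 2.602×10⁻⁴ einstein.
Absorbed by unknown: 0.469 × 2.602×10⁻⁴ = 1.220×10⁻⁴ mol.
Φ(unknown) = 8.81×10⁻⁵ / 1.220×10⁻⁴ = 0.72.

Φ = 0.72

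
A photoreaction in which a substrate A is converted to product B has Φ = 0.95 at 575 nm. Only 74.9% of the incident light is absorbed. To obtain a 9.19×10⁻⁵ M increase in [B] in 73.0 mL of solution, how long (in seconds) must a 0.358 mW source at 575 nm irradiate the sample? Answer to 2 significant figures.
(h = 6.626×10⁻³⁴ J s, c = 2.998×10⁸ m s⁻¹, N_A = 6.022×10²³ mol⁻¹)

Product: (9.19×10⁻⁵ M)(0.073 L) = 6.709×10⁻⁶ mol.
Photons that must be absorbed: 6.709×10⁻⁶ / 0.95 = 7.062×10⁻⁶ mol.
Incident photons needed: 7.062×10⁻⁶ / 0.749 = 9.429×10⁻⁶ mol.
Photon energy: hc/λ = 3.455×10⁻¹⁹ J; per mole, 2.081×10⁵ J mol⁻¹.
Energy required: 9.429×10⁻⁶ × 2.081×10⁵ = 1.962 J.
Time: 1.962 J / 0.000358 W = 5500 s.

t ≈ 5500 s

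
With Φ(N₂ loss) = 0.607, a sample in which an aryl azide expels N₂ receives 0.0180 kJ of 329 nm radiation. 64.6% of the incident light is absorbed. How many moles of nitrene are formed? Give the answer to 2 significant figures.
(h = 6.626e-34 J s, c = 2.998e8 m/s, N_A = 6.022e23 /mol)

1.9e-5 mol

Photon energy at 329 nm: hc/λ = (6.626e-34)(2.998e8)/(329e-9) = 6.038e-19 J.
Incident energy: 0.0180 kJ = 18.0 J.
Photons incident: 18.0 / 6.038e-19 = 2.981e19, i.e. 2.981e19/6.022e23 = 4.950e-5 mol.
Photons absorbed: 0.646 × 4.950e-5 = 3.198e-5 mol.
Product: Φ × n_abs = 0.607 × 3.198e-5 = 1.941e-5 mol.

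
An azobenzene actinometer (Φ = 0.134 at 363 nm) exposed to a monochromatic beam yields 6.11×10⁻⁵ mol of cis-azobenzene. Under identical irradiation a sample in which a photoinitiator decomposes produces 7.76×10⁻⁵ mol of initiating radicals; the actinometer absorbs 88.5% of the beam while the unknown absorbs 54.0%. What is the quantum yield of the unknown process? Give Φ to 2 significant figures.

Φ = 0.28

Photons absorbed by the actinometer: 6.11×10⁻⁵ / 0.134 = 4.560×10⁻⁴ mol.
Incident flux: 4.560×10⁻⁴ / 0.885 = 5.153×10⁻⁴ einstein.
Absorbed by unknown: 0.540 × 5.153×10⁻⁴ = 2.783×10⁻⁴ mol.
Φ(unknown) = 7.76×10⁻⁵ / 2.783×10⁻⁴ = 0.28.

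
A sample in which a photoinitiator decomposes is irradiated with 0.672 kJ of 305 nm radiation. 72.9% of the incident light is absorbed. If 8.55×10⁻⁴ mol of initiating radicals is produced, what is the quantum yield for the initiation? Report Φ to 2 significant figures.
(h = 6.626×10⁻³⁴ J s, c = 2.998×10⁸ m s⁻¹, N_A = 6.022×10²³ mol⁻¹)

Φ = 0.68

Photon energy at 305 nm: hc/λ = (6.626×10⁻³⁴)(2.998×10⁸)/(305×10⁻⁹) = 6.513×10⁻¹⁹ J.
Incident energy: 0.672 kJ = 672 J.
Photons incident: 672 / 6.513×10⁻¹⁹ = 1.032×10²¹, i.e. 1.032×10²¹/6.022×10²³ = 0.001714 mol.
Photons absorbed: 0.729 × 0.001714 = 0.001250 mol.
Φ = 8.55×10⁻⁴ mol / 0.001250 mol photons = 0.68.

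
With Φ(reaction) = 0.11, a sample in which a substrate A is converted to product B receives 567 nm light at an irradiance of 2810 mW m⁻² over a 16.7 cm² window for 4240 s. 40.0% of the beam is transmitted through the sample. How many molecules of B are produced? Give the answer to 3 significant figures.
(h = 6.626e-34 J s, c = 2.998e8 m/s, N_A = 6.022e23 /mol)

3.75e18 molecules

Photon energy at 567 nm: hc/λ = (6.626e-34)(2.998e8)/(567e-9) = 3.503e-19 J.
Energy delivered: (2810 mW m⁻²)(16.7e-4 m²)(4240 s) = 19.90 J.
Photons incident: 19.90 / 3.503e-19 = 5.681e19, i.e. 5.681e19/6.022e23 = 9.434e-5 mol.
Fraction absorbed: 1 − 40.0/100 = 0.6000.
Photons absorbed: 0.6000 × 9.434e-5 = 5.660e-5 mol.
Product: Φ × n_abs = 0.11 × 5.660e-5 = 6.226e-6 mol.
As a count: 6.226e-6 × 6.022e23 = 3.75e18.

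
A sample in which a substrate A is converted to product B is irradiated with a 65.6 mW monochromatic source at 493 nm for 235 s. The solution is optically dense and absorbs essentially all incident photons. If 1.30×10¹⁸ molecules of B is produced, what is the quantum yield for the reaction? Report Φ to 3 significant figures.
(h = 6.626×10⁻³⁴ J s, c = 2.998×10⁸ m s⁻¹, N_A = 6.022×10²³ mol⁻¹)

Product: 1.30×10¹⁸ / 6.022×10²³ = 2.159×10⁻⁶ mol.
Photon energy at 493 nm: hc/λ = (6.626×10⁻³⁴)(2.998×10⁸)/(493×10⁻⁹) = 4.029×10⁻¹⁹ J.
Energy delivered: (65.6 mW)(235 s) = 15.42 J.
Photons incident: 15.42 / 4.029×10⁻¹⁹ = 3.827×10¹⁹, i.e. 3.827×10¹⁹/6.022×10²³ = 6.355×10⁻⁵ mol.
Φ = 2.159×10⁻⁶ mol / 6.355×10⁻⁵ mol photons = 0.0340.

Φ = 0.0340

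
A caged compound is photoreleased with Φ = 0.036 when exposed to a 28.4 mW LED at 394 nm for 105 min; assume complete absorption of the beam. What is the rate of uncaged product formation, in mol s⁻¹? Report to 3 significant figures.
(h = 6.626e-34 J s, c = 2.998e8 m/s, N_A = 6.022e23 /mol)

Photon energy at 394 nm: hc/λ = (6.626e-34)(2.998e8)/(394e-9) = 5.042e-19 J.
Energy delivered: (28.4 mW)(6300 s) = 178.9 J.
Photons incident: 178.9 / 5.042e-19 = 3.548e20, i.e. 3.548e20/6.022e23 = 5.892e-4 mol.
Product formed: 0.036 × 5.892e-4 = 2.121e-5 mol.
Rate: 2.121e-5 / 6300 s = 3.37e-9 mol s⁻¹.

3.37e-9 mol s⁻¹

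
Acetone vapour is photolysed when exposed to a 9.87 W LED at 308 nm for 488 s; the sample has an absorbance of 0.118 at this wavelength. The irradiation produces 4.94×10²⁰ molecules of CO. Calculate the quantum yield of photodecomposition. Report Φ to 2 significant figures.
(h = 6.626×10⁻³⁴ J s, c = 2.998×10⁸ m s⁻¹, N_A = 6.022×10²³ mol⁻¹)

Product: 4.94×10²⁰ / 6.022×10²³ = 8.203×10⁻⁴ mol.
Photon energy at 308 nm: hc/λ = (6.626×10⁻³⁴)(2.998×10⁸)/(308×10⁻⁹) = 6.450×10⁻¹⁹ J.
Energy delivered: (9.87 W)(488 s) = 4817 J.
Photons incident: 4817 / 6.450×10⁻¹⁹ = 7.468×10²¹, i.e. 7.468×10²¹/6.022×10²³ = 0.01240 mol.
Fraction absorbed: 1 − 10^(−0.118) = 0.2379.
Photons absorbed: 0.2379 × 0.01240 = 0.002950 mol.
Φ = 8.203×10⁻⁴ mol / 0.002950 mol photons = 0.28.

Φ = 0.28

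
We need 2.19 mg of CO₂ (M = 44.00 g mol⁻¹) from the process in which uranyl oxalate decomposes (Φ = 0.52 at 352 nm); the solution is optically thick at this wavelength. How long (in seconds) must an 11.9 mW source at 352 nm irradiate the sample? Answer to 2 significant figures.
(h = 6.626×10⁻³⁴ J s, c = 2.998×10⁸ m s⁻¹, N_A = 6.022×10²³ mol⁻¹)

Product: 2.19 mg / 44.00 g mol⁻¹ = 4.977×10⁻⁵ mol.
Photons that must be absorbed: 4.977×10⁻⁵ / 0.52 = 9.571×10⁻⁵ mol.
Photon energy: hc/λ = 5.643×10⁻¹⁹ J; per mole, 3.398×10⁵ J mol⁻¹.
Energy required: 9.571×10⁻⁵ × 3.398×10⁵ = 32.52 J.
Time: 32.52 J / 0.0119 W = 2700 s.

t ≈ 2700 s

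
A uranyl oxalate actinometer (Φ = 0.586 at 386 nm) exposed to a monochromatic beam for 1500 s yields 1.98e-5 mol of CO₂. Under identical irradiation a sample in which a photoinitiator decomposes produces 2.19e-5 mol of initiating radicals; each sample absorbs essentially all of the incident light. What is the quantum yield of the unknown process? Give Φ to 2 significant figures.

Photons absorbed by the actinometer: 1.98e-5 / 0.586 = 3.379e-5 mol.
Φ(unknown) = 2.19e-5 / 3.379e-5 = 0.65.

Φ = 0.65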